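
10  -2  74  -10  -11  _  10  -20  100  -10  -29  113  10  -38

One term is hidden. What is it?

87

The terms cycle through 3 interleaved subsequences.
Track A is 10, -10, 10, -10, 10, which is the oscillation 10·(−1)^(n+1).
Track B is -2, -11, -20, -29, -38, which is arithmetic with common difference −9.
Track C is 74, ?, 100, 113, which is adding 13 each time.
The gap is track C's term 2; the rule gives 87.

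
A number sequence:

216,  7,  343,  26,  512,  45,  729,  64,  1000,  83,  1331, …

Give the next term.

102

Split by position mod 2 into 2 tracks.
Stream A = 216, 343, 512, 729, 1000, 1331: consecutive cubes n³ from n = 6.
Stream B = 7, 26, 45, 64, 83: arithmetic with common difference +19.
Term 12 comes from stream B (its 6th entry): 102.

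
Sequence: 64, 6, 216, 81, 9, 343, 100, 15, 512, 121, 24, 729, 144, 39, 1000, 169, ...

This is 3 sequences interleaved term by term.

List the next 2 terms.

Split by position mod 3 into 3 tracks.
Track A is 64, 81, 100, 121, 144, 169, which is consecutive squares n² from n = 8.
Track B is 6, 9, 15, 24, 39, which is Fibonacci-style (each term is the sum of the two before it).
Track C is 216, 343, 512, 729, 1000, which is the cubes 6³, 7³, 8³, ….
Position 17 falls in track B as its term 6, giving 63.
Term 18 comes from track C (its 6th entry): 1331.

63, 1331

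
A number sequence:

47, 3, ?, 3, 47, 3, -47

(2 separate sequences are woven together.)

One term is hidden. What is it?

-47

Split by position mod 2 into 2 tracks.
Track A: 47, ?, 47, -47. The oscillation 47·(−1)^(n+1).
Track B: 3, 3, 3. Constant 3.
Track A's pattern makes the blank -47.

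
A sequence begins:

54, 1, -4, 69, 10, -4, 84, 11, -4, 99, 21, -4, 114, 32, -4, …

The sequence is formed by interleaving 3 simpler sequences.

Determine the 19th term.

144

Split by position mod 3: positions 1, 4, 7, … form one track, and each other residue class forms its own.
Track A: 54, 69, 84, 99, 114. Linear: a_n = 39 + 15·n.
Track B: 1, 10, 11, 21, 32. Fibonacci-style (each term is the sum of the two before it).
Track C: -4, -4, -4, -4, -4. Constant -4.
Position 19 → track A, term 7 = 144.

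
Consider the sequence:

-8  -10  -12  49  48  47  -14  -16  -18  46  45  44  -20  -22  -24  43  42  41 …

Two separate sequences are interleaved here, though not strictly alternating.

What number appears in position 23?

39

Reading positions in blocks of 6 reveals the pattern AAABBB — 2 tracks woven together.
Track A: -8, -10, -12, -14, -16, -18, -20, -22, -24 (arithmetic with common difference −2).
Track B: 49, 48, 47, 46, 45, 44, 43, 42, 41 (arithmetic with common difference −1).
Position 23 falls in track B as its term 11, giving 39.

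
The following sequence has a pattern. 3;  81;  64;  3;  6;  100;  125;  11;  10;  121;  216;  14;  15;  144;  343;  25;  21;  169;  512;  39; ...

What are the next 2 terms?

Taking every 4th term gives 4 separate tracks.
Track A: 3, 6, 10, 15, 21. The triangular numbers T_2, T_3, ….
Track B: 81, 100, 121, 144, 169. Perfect squares starting at 9².
Track C: 64, 125, 216, 343, 512. The cubes 4³, 5³, 6³, ….
Track D: 3, 11, 14, 25, 39. Each term equals the sum of the previous two.
The 21st slot belongs to track A; its 6th term is 28.
Term 22 comes from track B (its 6th entry): 196.

28, 196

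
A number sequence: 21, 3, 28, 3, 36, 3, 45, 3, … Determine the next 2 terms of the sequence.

Odd-indexed and even-indexed terms follow separate rules.
Stream A: 21, 28, 36, 45 — triangular numbers n(n+1)/2 for n = 6, 7, ….
Stream B: 3, 3, 3, 3 — always 3.
Term 9 comes from stream A (its 5th entry): 55.
Position 10 falls in stream B as its term 5, giving 3.

55, 3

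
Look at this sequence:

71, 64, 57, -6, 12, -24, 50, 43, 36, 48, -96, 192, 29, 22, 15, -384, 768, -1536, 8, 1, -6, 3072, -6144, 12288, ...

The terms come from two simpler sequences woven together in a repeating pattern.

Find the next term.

Reading positions in blocks of 6 reveals the pattern AAABBB — 2 tracks woven together.
Track A is 71, 64, 57, 50, 43, 36, 29, 22, 15, 8, 1, -6, which is subtracting 7 each time.
Track B is -6, 12, -24, 48, -96, 192, -384, 768, -1536, 3072, -6144, 12288, which is multiplying by -2 each time.
The 25th slot belongs to track A; its 13th term is -13.

-13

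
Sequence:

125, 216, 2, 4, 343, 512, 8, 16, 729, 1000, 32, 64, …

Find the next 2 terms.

1331, 1728

The slot pattern repeats as AABB (period 4), so there are 2 interleaved tracks.
Subsequence A: 125, 216, 343, 512, 729, 1000 — perfect cubes starting at 5³.
Subsequence B: 2, 4, 8, 16, 32, 64 — successive powers of 2.
Position 13 → subsequence A, term 7 = 1331.
Position 14 → subsequence A, term 8 = 1728.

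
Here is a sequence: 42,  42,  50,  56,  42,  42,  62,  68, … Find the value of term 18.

42

Positions follow the repeating pattern AABB; grouping by letter gives 2 tracks.
Stream A = 42, 42, 42, 42: always 42.
Stream B = 50, 56, 62, 68: linear: a_n = 44 + 6·n.
Position 18 falls in stream A as its term 10, giving 42.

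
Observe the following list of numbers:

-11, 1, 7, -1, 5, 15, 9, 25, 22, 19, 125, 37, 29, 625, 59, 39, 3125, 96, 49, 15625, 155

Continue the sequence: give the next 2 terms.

Read the sequence 3 terms at a time; column i is its own pattern.
Stream A: -11, -1, 9, 19, 29, 39, 49. Linear: a_n = -21 + 10·n.
Stream B: 1, 5, 25, 125, 625, 3125, 15625. A geometric progression (common ratio 5).
Stream C: 7, 15, 22, 37, 59, 96, 155. Fibonacci-style (each term is the sum of the two before it).
Term 22 comes from stream A (its 8th entry): 59.
Term 23 comes from stream B (its 8th entry): 78125.

59, 78125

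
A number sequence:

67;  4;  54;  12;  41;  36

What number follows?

Odd-indexed and even-indexed terms follow separate rules.
Stream A: 67, 54, 41. Arithmetic with common difference −13.
Stream B: 4, 12, 36. Multiplying by 3 each time.
Term 7 comes from stream A (its 4th entry): 28.

28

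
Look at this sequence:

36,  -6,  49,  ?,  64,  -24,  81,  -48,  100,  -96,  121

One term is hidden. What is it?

Positions 1, 3, 5, … form one subsequence and positions 2, 4, 6, … form another.
Track A: 36, 49, 64, 81, 100, 121. Perfect squares starting at 6².
Track B: -6, ?, -24, -48, -96. A geometric progression (common ratio 2).
Track B's pattern makes the blank -12.

-12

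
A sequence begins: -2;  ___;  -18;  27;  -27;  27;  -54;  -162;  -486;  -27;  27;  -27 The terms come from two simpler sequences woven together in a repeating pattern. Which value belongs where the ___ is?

-6

Positions follow the repeating pattern AAABBB; grouping by letter gives 2 tracks.
Track A is -2, ?, -18, -54, -162, -486, which is multiplying by 3 each time.
Track B is 27, -27, 27, -27, 27, -27, which is alternating ±27.
Track A's pattern makes the blank -6.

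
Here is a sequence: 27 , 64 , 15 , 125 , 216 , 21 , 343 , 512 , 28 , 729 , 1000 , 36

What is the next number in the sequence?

1331

Positions follow the repeating pattern AAB; grouping by letter gives 2 tracks.
Track A is 27, 64, 125, 216, 343, 512, 729, 1000, which is the cubes 3³, 4³, 5³, ….
Track B is 15, 21, 28, 36, which is triangular numbers n(n+1)/2 for n = 5, 6, ….
Term 13 comes from track A (its 9th entry): 1331.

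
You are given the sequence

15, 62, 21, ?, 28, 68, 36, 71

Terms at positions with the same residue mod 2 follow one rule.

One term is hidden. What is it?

65

Odd-indexed and even-indexed terms follow separate rules.
Track A is 15, 21, 28, 36, which is the triangular numbers T_5, T_6, ….
Track B is 62, ?, 68, 71, which is adding 3 each time.
Track B's pattern makes the blank 65.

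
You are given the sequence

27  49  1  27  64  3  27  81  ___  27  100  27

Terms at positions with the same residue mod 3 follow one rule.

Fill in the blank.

9

The terms cycle through 3 interleaved subsequences.
Stream A: 27, 27, 27, 27 (the constant sequence 27).
Stream B: 49, 64, 81, 100 (perfect squares starting at 7²).
Stream C: 1, 3, ?, 27 (successive powers of 3).
The gap is stream C's term 3; the rule gives 9.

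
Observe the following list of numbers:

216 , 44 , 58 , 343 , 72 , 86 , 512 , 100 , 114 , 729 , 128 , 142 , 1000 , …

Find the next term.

The slot pattern repeats as ABB (period 3), so there are 2 interleaved tracks.
Subsequence A is 216, 343, 512, 729, 1000, which is consecutive cubes n³ from n = 6.
Subsequence B is 44, 58, 72, 86, 100, 114, 128, 142, which is arithmetic with common difference +14.
Position 14 → subsequence B, term 9 = 156.

156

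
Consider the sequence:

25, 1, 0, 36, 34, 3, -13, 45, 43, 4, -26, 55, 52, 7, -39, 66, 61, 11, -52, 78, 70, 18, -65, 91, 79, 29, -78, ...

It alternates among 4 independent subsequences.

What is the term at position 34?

76

Split by position mod 4 into 4 tracks.
Stream A: 25, 34, 43, 52, 61, 70, 79. Adding 9 each time.
Stream B: 1, 3, 4, 7, 11, 18, 29. Fibonacci-style (each term is the sum of the two before it).
Stream C: 0, -13, -26, -39, -52, -65, -78. Linear: a_n = 13 − 13·n.
Stream D: 36, 45, 55, 66, 78, 91. The triangular numbers T_8, T_9, ….
The 34th slot belongs to stream B; its 9th term is 76.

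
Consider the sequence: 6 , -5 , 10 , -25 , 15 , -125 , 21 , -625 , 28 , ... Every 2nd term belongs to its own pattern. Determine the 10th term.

-3125

Taking every 2nd term gives 2 separate tracks.
Stream A = 6, 10, 15, 21, 28: the triangular numbers T_3, T_4, ….
Stream B = -5, -25, -125, -625: multiplying by 5 each time.
Position 10 falls in stream B as its term 5, giving -3125.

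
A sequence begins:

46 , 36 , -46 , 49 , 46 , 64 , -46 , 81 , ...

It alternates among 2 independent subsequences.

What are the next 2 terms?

46, 100

Positions 1, 3, 5, … form one subsequence and positions 2, 4, 6, … form another.
Track A = 46, -46, 46, -46: oscillating between 46 and -46.
Track B = 36, 49, 64, 81: the squares 6², 7², 8², ….
Position 9 → track A, term 5 = 46.
The 10th slot belongs to track B; its 5th term is 100.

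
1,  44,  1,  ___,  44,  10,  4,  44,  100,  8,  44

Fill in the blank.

Split by position mod 3: positions 1, 4, 7, … form one track, and each other residue class forms its own.
Stream A: 1, ?, 4, 8 (geometric, ×2 each step).
Stream B: 44, 44, 44, 44 (always 44).
Stream C: 1, 10, 100 (powers 10^0, 10^1, 10^2, …).
Stream A's pattern makes the blank 2.

2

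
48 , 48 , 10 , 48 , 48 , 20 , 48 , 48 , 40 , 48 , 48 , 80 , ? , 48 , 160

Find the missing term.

48

Positions follow the repeating pattern AAB; grouping by letter gives 2 tracks.
Track A: 48, 48, 48, 48, 48, 48, 48, 48, ?, 48 — the constant sequence 48.
Track B: 10, 20, 40, 80, 160 — geometric, ×2 each step.
Track A's pattern makes the blank 48.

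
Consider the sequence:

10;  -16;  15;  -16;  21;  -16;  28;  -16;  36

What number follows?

Split by position mod 2 into 2 tracks.
Subsequence A: 10, 15, 21, 28, 36. Triangular numbers n(n+1)/2 for n = 4, 5, ….
Subsequence B: -16, -16, -16, -16. Always -16.
Position 10 → subsequence B, term 5 = -16.

-16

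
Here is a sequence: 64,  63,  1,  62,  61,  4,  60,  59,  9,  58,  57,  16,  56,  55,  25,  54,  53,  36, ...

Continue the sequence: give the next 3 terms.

52, 51, 49

The slot pattern repeats as AAB (period 3), so there are 2 interleaved tracks.
Track A: 64, 63, 62, 61, 60, 59, 58, 57, 56, 55, 54, 53. Linear: a_n = 65 − n.
Track B: 1, 4, 9, 16, 25, 36. The squares 1², 2², 3², ….
Term 19 comes from track A (its 13th entry): 52.
Position 20 → track A, term 14 = 51.
Position 21 falls in track B as its term 7, giving 49.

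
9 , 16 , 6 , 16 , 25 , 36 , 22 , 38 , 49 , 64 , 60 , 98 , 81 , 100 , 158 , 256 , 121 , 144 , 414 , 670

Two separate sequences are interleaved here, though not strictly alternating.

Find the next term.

Positions follow the repeating pattern AABB; grouping by letter gives 2 tracks.
Stream A: 9, 16, 25, 36, 49, 64, 81, 100, 121, 144 — perfect squares starting at 3².
Stream B: 6, 16, 22, 38, 60, 98, 158, 256, 414, 670 — a Fibonacci-like recurrence a_n = a_{n-1} + a_{n-2}.
The 21st slot belongs to stream A; its 11th term is 169.

169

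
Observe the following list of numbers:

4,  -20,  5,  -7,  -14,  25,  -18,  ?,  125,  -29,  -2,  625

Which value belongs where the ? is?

-8

Split by position mod 3: positions 1, 4, 7, … form one track, and each other residue class forms its own.
Subsequence A: 4, -7, -18, -29 — arithmetic, step −11.
Subsequence B: -20, -14, ?, -2 — linear: a_n = -26 + 6·n.
Subsequence C: 5, 25, 125, 625 — successive powers of 5.
Subsequence B's pattern makes the blank -8.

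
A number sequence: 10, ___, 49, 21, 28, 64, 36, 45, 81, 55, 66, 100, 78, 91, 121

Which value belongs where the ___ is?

Positions follow the repeating pattern AAB; grouping by letter gives 2 tracks.
Subsequence A: 10, ?, 21, 28, 36, 45, 55, 66, 78, 91 (the triangular numbers T_4, T_5, …).
Subsequence B: 49, 64, 81, 100, 121 (perfect squares starting at 7²).
Filling subsequence A at index 2 by its rule yields 15.

15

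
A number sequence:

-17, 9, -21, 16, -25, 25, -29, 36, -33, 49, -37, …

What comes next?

64

Split by position mod 2 into 2 tracks.
Track A is -17, -21, -25, -29, -33, -37, which is linear: a_n = -13 − 4·n.
Track B is 9, 16, 25, 36, 49, which is the squares 3², 4², 5², ….
Position 12 falls in track B as its term 6, giving 64.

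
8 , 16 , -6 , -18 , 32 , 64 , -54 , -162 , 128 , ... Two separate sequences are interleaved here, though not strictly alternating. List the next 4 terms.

256, -486, -1458, 512

Reading positions in blocks of 4 reveals the pattern AABB — 2 tracks woven together.
Track A = 8, 16, 32, 64, 128: successive powers of 2.
Track B = -6, -18, -54, -162: geometric, ×3 each step.
Position 10 → track A, term 6 = 256.
Position 11 falls in track B as its term 5, giving -486.
Position 12 → track B, term 6 = -1458.
The 13th slot belongs to track A; its 7th term is 512.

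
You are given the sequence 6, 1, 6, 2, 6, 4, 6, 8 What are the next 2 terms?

6, 16

Odd-indexed and even-indexed terms follow separate rules.
Subsequence A: 6, 6, 6, 6 — the constant sequence 6.
Subsequence B: 1, 2, 4, 8 — powers 2^0, 2^1, 2^2, ….
Position 9 → subsequence A, term 5 = 6.
Position 10 falls in subsequence B as its term 5, giving 16.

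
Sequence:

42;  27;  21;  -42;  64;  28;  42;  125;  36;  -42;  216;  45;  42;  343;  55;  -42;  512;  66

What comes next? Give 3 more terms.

Taking every 3rd term gives 3 separate tracks.
Stream A is 42, -42, 42, -42, 42, -42, which is oscillating between 42 and -42.
Stream B is 27, 64, 125, 216, 343, 512, which is perfect cubes starting at 3³.
Stream C is 21, 28, 36, 45, 55, 66, which is triangular numbers n(n+1)/2 for n = 6, 7, ….
Term 19 comes from stream A (its 7th entry): 42.
Term 20 comes from stream B (its 7th entry): 729.
Position 21 falls in stream C as its term 7, giving 78.

42, 729, 78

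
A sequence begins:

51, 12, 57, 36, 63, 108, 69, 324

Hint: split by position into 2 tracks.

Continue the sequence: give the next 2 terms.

75, 972

Odd-indexed and even-indexed terms follow separate rules.
Subsequence A: 51, 57, 63, 69. Linear: a_n = 45 + 6·n.
Subsequence B: 12, 36, 108, 324. Geometric with ratio 3.
Position 9 falls in subsequence A as its term 5, giving 75.
Position 10 → subsequence B, term 5 = 972.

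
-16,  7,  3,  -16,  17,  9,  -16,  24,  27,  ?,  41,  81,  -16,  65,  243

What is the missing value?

-16

Split by position mod 3 into 3 tracks.
Stream A: -16, -16, -16, ?, -16 — always -16.
Stream B: 7, 17, 24, 41, 65 — a Fibonacci-like recurrence a_n = a_{n-1} + a_{n-2}.
Stream C: 3, 9, 27, 81, 243 — powers 3^1, 3^2, 3^3, ….
Stream A's pattern makes the blank -16.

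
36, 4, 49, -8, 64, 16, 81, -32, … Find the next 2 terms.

Split by position mod 2 into 2 tracks.
Stream A: 36, 49, 64, 81 — perfect squares starting at 6².
Stream B: 4, -8, 16, -32 — geometric, ×-2 each step.
The 9th slot belongs to stream A; its 5th term is 100.
Position 10 → stream B, term 5 = 64.

100, 64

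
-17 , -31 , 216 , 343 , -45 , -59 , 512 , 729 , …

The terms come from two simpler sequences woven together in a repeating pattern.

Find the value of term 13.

-101

Positions follow the repeating pattern AABB; grouping by letter gives 2 tracks.
Stream A: -17, -31, -45, -59 (arithmetic, step −14).
Stream B: 216, 343, 512, 729 (consecutive cubes n³ from n = 6).
The 13th slot belongs to stream A; its 7th term is -101.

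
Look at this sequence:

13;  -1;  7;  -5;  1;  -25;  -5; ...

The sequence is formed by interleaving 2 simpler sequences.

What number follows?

-125

Split by position mod 2 into 2 tracks.
Track A: 13, 7, 1, -5. Arithmetic with common difference −6.
Track B: -1, -5, -25. Geometric, ×5 each step.
Position 8 falls in track B as its term 4, giving -125.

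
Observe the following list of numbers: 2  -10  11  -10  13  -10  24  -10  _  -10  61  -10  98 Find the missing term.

37

Positions 1, 3, 5, … form one subsequence and positions 2, 4, 6, … form another.
Subsequence A = 2, 11, 13, 24, ?, 61, 98: a Fibonacci-like recurrence a_n = a_{n-1} + a_{n-2}.
Subsequence B = -10, -10, -10, -10, -10, -10: the constant sequence -10.
Subsequence A's pattern makes the blank 37.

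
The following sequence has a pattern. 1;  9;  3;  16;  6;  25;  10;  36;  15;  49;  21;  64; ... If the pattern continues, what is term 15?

36

Taking every 2nd term gives 2 separate tracks.
Track A = 1, 3, 6, 10, 15, 21: triangular numbers starting at T_1.
Track B = 9, 16, 25, 36, 49, 64: consecutive squares n² from n = 3.
Position 15 → track A, term 8 = 36.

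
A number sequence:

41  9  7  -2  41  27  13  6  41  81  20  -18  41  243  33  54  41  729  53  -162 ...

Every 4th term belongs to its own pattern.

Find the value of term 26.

6561

Read the sequence 4 terms at a time; column i is its own pattern.
Subsequence A: 41, 41, 41, 41, 41. The constant sequence 41.
Subsequence B: 9, 27, 81, 243, 729. Successive powers of 3.
Subsequence C: 7, 13, 20, 33, 53. A Fibonacci-like recurrence a_n = a_{n-1} + a_{n-2}.
Subsequence D: -2, 6, -18, 54, -162. Multiplying by -3 each time.
Position 26 falls in subsequence B as its term 7, giving 6561.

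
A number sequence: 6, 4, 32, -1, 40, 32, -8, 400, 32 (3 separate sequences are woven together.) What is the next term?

-15

Taking every 3rd term gives 3 separate tracks.
Track A: 6, -1, -8. Linear: a_n = 13 − 7·n.
Track B: 4, 40, 400. Geometric with ratio 10.
Track C: 32, 32, 32. Constant 32.
Position 10 → track A, term 4 = -15.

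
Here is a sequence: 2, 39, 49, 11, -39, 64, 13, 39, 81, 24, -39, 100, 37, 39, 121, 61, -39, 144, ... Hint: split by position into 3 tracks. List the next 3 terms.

Split by position mod 3 into 3 tracks.
Subsequence A: 2, 11, 13, 24, 37, 61 (Fibonacci-style (each term is the sum of the two before it)).
Subsequence B: 39, -39, 39, -39, 39, -39 (alternating ±39).
Subsequence C: 49, 64, 81, 100, 121, 144 (consecutive squares n² from n = 7).
The 19th slot belongs to subsequence A; its 7th term is 98.
Position 20 → subsequence B, term 7 = 39.
Position 21 → subsequence C, term 7 = 169.

98, 39, 169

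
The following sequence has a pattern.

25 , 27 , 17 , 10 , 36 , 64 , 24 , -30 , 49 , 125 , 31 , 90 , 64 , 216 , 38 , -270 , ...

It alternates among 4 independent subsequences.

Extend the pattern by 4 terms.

Read the sequence 4 terms at a time; column i is its own pattern.
Track A: 25, 36, 49, 64 — consecutive squares n² from n = 5.
Track B: 27, 64, 125, 216 — the cubes 3³, 4³, 5³, ….
Track C: 17, 24, 31, 38 — arithmetic with common difference +7.
Track D: 10, -30, 90, -270 — geometric, ×-3 each step.
The 17th slot belongs to track A; its 5th term is 81.
Term 18 comes from track B (its 5th entry): 343.
Term 19 comes from track C (its 5th entry): 45.
Position 20 → track D, term 5 = 810.

81, 343, 45, 810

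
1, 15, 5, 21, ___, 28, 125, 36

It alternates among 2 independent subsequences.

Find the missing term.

The terms cycle through 2 interleaved subsequences.
Subsequence A: 1, 5, ?, 125. Multiplying by 5 each time.
Subsequence B: 15, 21, 28, 36. Triangular numbers n(n+1)/2 for n = 5, 6, ….
Subsequence A's pattern makes the blank 25.

25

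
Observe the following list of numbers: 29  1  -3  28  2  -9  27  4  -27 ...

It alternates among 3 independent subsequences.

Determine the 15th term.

-243

The terms cycle through 3 interleaved subsequences.
Subsequence A: 29, 28, 27 (subtracting 1 each time).
Subsequence B: 1, 2, 4 (powers of 2).
Subsequence C: -3, -9, -27 (geometric with ratio 3).
The 15th slot belongs to subsequence C; its 5th term is -243.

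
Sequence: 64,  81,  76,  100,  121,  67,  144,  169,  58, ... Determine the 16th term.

The slot pattern repeats as AAB (period 3), so there are 2 interleaved tracks.
Track A: 64, 81, 100, 121, 144, 169 (perfect squares starting at 8²).
Track B: 76, 67, 58 (arithmetic, step −9).
Term 16 comes from track A (its 11th entry): 324.

324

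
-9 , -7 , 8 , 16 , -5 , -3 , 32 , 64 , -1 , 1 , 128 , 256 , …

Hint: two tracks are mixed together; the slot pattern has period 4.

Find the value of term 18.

9

The slot pattern repeats as AABB (period 4), so there are 2 interleaved tracks.
Subsequence A: -9, -7, -5, -3, -1, 1 (arithmetic with common difference +2).
Subsequence B: 8, 16, 32, 64, 128, 256 (successive powers of 2).
The 18th slot belongs to subsequence A; its 10th term is 9.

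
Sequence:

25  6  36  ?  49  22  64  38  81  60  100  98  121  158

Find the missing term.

16

Taking every 2nd term gives 2 separate tracks.
Track A: 25, 36, 49, 64, 81, 100, 121. The squares 5², 6², 7², ….
Track B: 6, ?, 22, 38, 60, 98, 158. Each term equals the sum of the previous two.
So the missing entry in track B is 16.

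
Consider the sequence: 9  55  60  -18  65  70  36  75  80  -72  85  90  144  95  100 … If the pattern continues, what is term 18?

Reading positions in blocks of 3 reveals the pattern ABB — 2 tracks woven together.
Subsequence A: 9, -18, 36, -72, 144. A geometric progression (common ratio -2).
Subsequence B: 55, 60, 65, 70, 75, 80, 85, 90, 95, 100. Adding 5 each time.
Position 18 falls in subsequence B as its term 12, giving 110.

110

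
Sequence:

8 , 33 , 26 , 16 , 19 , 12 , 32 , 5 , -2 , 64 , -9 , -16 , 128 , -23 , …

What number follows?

Reading positions in blocks of 3 reveals the pattern ABB — 2 tracks woven together.
Stream A: 8, 16, 32, 64, 128. Geometric with ratio 2.
Stream B: 33, 26, 19, 12, 5, -2, -9, -16, -23. Subtracting 7 each time.
The 15th slot belongs to stream B; its 10th term is -30.

-30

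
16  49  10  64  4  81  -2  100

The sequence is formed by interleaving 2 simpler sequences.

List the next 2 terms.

-8, 121

Odd-indexed and even-indexed terms follow separate rules.
Stream A: 16, 10, 4, -2 (arithmetic, step −6).
Stream B: 49, 64, 81, 100 (consecutive squares n² from n = 7).
Position 9 → stream A, term 5 = -8.
Term 10 comes from stream B (its 5th entry): 121.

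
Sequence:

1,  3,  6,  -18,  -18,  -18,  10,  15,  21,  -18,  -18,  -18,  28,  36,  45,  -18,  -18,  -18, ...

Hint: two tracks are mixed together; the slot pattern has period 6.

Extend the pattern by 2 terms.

55, 66

Reading positions in blocks of 6 reveals the pattern AAABBB — 2 tracks woven together.
Track A = 1, 3, 6, 10, 15, 21, 28, 36, 45: triangular numbers n(n+1)/2 for n = 1, 2, ….
Track B = -18, -18, -18, -18, -18, -18, -18, -18, -18: constant -18.
Term 19 comes from track A (its 10th entry): 55.
Term 20 comes from track A (its 11th entry): 66.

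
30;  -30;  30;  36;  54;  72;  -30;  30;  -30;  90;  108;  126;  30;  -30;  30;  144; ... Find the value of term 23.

Positions follow the repeating pattern AAABBB; grouping by letter gives 2 tracks.
Stream A: 30, -30, 30, -30, 30, -30, 30, -30, 30 — alternating ±30.
Stream B: 36, 54, 72, 90, 108, 126, 144 — arithmetic with common difference +18.
Term 23 comes from stream B (its 11th entry): 216.

216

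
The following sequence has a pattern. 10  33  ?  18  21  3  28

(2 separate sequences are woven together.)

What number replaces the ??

15

Odd-indexed and even-indexed terms follow separate rules.
Subsequence A: 10, ?, 21, 28. The triangular numbers T_4, T_5, ….
Subsequence B: 33, 18, 3. Arithmetic with common difference −15.
The gap is subsequence A's term 2; the rule gives 15.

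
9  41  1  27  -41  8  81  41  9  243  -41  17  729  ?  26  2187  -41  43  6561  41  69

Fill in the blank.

41

Read the sequence 3 terms at a time; column i is its own pattern.
Stream A: 9, 27, 81, 243, 729, 2187, 6561 (powers 3^2, 3^3, 3^4, …).
Stream B: 41, -41, 41, -41, ?, -41, 41 (oscillating between 41 and -41).
Stream C: 1, 8, 9, 17, 26, 43, 69 (a Fibonacci-like recurrence a_n = a_{n-1} + a_{n-2}).
So the missing entry in stream B is 41.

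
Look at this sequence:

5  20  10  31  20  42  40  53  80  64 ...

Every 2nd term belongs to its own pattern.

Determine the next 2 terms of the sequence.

Taking every 2nd term gives 2 separate tracks.
Track A = 5, 10, 20, 40, 80: geometric, ×2 each step.
Track B = 20, 31, 42, 53, 64: linear: a_n = 9 + 11·n.
The 11th slot belongs to track A; its 6th term is 160.
The 12th slot belongs to track B; its 6th term is 75.

160, 75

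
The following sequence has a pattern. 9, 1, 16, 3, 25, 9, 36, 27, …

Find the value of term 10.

Taking every 2nd term gives 2 separate tracks.
Track A is 9, 16, 25, 36, which is perfect squares starting at 3².
Track B is 1, 3, 9, 27, which is successive powers of 3.
Position 10 falls in track B as its term 5, giving 81.

81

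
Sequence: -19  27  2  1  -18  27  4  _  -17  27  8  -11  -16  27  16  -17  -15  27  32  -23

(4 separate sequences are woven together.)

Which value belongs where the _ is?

Split by position mod 4 into 4 tracks.
Track A: -19, -18, -17, -16, -15. Arithmetic, step +1.
Track B: 27, 27, 27, 27, 27. Always 27.
Track C: 2, 4, 8, 16, 32. Powers of 2.
Track D: 1, ?, -11, -17, -23. Arithmetic, step −6.
Track D's pattern makes the blank -5.

-5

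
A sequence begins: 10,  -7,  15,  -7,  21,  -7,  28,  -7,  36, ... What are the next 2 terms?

-7, 45

Positions 1, 3, 5, … form one subsequence and positions 2, 4, 6, … form another.
Subsequence A is 10, 15, 21, 28, 36, which is the triangular numbers T_4, T_5, ….
Subsequence B is -7, -7, -7, -7, which is the constant sequence -7.
The 10th slot belongs to subsequence B; its 5th term is -7.
The 11th slot belongs to subsequence A; its 6th term is 45.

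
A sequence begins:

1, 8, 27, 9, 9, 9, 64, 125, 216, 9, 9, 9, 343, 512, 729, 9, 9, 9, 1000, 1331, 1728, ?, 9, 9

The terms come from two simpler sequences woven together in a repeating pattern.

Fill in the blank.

9

Positions follow the repeating pattern AAABBB; grouping by letter gives 2 tracks.
Stream A is 1, 8, 27, 64, 125, 216, 343, 512, 729, 1000, 1331, 1728, which is perfect cubes starting at 1³.
Stream B is 9, 9, 9, 9, 9, 9, 9, 9, 9, ?, 9, 9, which is the constant sequence 9.
The gap is stream B's term 10; the rule gives 9.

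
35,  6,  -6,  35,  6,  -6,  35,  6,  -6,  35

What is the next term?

6

Positions follow the repeating pattern ABB; grouping by letter gives 2 tracks.
Subsequence A: 35, 35, 35, 35 — always 35.
Subsequence B: 6, -6, 6, -6, 6, -6 — alternating ±6.
Term 11 comes from subsequence B (its 7th entry): 6.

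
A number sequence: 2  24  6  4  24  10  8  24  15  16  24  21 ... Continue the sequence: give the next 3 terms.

32, 24, 28

Split by position mod 3: positions 1, 4, 7, … form one track, and each other residue class forms its own.
Stream A = 2, 4, 8, 16: powers 2^1, 2^2, 2^3, ….
Stream B = 24, 24, 24, 24: constant 24.
Stream C = 6, 10, 15, 21: triangular numbers starting at T_3.
Position 13 → stream A, term 5 = 32.
Term 14 comes from stream B (its 5th entry): 24.
Position 15 → stream C, term 5 = 28.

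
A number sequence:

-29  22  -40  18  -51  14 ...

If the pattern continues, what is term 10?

6

Split by position mod 2 into 2 tracks.
Track A: -29, -40, -51 (linear: a_n = -18 − 11·n).
Track B: 22, 18, 14 (arithmetic with common difference −4).
Position 10 falls in track B as its term 5, giving 6.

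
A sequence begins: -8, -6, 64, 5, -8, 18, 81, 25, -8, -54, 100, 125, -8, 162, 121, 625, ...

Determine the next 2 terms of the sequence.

Taking every 4th term gives 4 separate tracks.
Track A: -8, -8, -8, -8. The constant sequence -8.
Track B: -6, 18, -54, 162. A geometric progression (common ratio -3).
Track C: 64, 81, 100, 121. The squares 8², 9², 10², ….
Track D: 5, 25, 125, 625. Powers of 5.
Position 17 falls in track A as its term 5, giving -8.
Term 18 comes from track B (its 5th entry): -486.

-8, -486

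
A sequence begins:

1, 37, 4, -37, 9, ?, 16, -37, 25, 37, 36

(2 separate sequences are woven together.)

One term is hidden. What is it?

Taking every 2nd term gives 2 separate tracks.
Subsequence A is 1, 4, 9, 16, 25, 36, which is consecutive squares n² from n = 1.
Subsequence B is 37, -37, ?, -37, 37, which is the oscillation 37·(−1)^(n+1).
The gap is subsequence B's term 3; the rule gives 37.

37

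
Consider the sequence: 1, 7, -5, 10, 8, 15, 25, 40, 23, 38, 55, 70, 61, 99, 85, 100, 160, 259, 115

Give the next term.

130

The slot pattern repeats as AABB (period 4), so there are 2 interleaved tracks.
Subsequence A: 1, 7, 8, 15, 23, 38, 61, 99, 160, 259 — each term equals the sum of the previous two.
Subsequence B: -5, 10, 25, 40, 55, 70, 85, 100, 115 — arithmetic with common difference +15.
The 20th slot belongs to subsequence B; its 10th term is 130.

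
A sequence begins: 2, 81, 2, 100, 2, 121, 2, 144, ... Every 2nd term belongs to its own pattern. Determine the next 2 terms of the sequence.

2, 169

Odd-indexed and even-indexed terms follow separate rules.
Subsequence A: 2, 2, 2, 2 — the constant sequence 2.
Subsequence B: 81, 100, 121, 144 — the squares 9², 10², 11², ….
Position 9 → subsequence A, term 5 = 2.
Term 10 comes from subsequence B (its 5th entry): 169.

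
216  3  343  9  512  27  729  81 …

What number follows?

1000

Taking every 2nd term gives 2 separate tracks.
Track A: 216, 343, 512, 729. Perfect cubes starting at 6³.
Track B: 3, 9, 27, 81. Successive powers of 3.
Position 9 falls in track A as its term 5, giving 1000.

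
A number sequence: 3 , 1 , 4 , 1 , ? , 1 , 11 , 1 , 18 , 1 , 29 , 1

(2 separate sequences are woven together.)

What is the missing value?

7

Positions 1, 3, 5, … form one subsequence and positions 2, 4, 6, … form another.
Track A = 3, 4, ?, 11, 18, 29: Fibonacci-style (each term is the sum of the two before it).
Track B = 1, 1, 1, 1, 1, 1: the constant sequence 1.
Filling track A at index 3 by its rule yields 7.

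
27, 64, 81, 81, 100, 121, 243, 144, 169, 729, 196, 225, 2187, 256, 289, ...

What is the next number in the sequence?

6561

Reading positions in blocks of 3 reveals the pattern ABB — 2 tracks woven together.
Subsequence A: 27, 81, 243, 729, 2187 (powers of 3).
Subsequence B: 64, 81, 100, 121, 144, 169, 196, 225, 256, 289 (consecutive squares n² from n = 8).
Position 16 falls in subsequence A as its term 6, giving 6561.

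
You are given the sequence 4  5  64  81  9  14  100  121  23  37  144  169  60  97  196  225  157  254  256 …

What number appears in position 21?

411

Positions follow the repeating pattern AABB; grouping by letter gives 2 tracks.
Track A = 4, 5, 9, 14, 23, 37, 60, 97, 157, 254: each term equals the sum of the previous two.
Track B = 64, 81, 100, 121, 144, 169, 196, 225, 256: perfect squares starting at 8².
Position 21 → track A, term 11 = 411.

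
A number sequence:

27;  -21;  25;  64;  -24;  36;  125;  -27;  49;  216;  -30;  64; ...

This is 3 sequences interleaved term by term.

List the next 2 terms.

343, -33

Split by position mod 3 into 3 tracks.
Track A: 27, 64, 125, 216 (the cubes 3³, 4³, 5³, …).
Track B: -21, -24, -27, -30 (subtracting 3 each time).
Track C: 25, 36, 49, 64 (consecutive squares n² from n = 5).
Position 13 falls in track A as its term 5, giving 343.
Term 14 comes from track B (its 5th entry): -33.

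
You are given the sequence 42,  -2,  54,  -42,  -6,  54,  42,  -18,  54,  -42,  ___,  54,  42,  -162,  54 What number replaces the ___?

Split by position mod 3: positions 1, 4, 7, … form one track, and each other residue class forms its own.
Track A: 42, -42, 42, -42, 42. Alternating ±42.
Track B: -2, -6, -18, ?, -162. A geometric progression (common ratio 3).
Track C: 54, 54, 54, 54, 54. Always 54.
Filling track B at index 4 by its rule yields -54.

-54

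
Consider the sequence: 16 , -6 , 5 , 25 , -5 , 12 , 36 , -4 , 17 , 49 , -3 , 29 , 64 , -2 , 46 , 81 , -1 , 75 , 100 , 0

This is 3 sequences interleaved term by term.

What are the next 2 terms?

Split by position mod 3 into 3 tracks.
Stream A: 16, 25, 36, 49, 64, 81, 100. The squares 4², 5², 6², ….
Stream B: -6, -5, -4, -3, -2, -1, 0. Linear: a_n = -7 + n.
Stream C: 5, 12, 17, 29, 46, 75. Fibonacci-style (each term is the sum of the two before it).
Term 21 comes from stream C (its 7th entry): 121.
The 22nd slot belongs to stream A; its 8th term is 121.

121, 121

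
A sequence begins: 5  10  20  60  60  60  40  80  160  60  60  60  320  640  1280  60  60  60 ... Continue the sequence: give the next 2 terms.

2560, 5120

Reading positions in blocks of 6 reveals the pattern AAABBB — 2 tracks woven together.
Track A: 5, 10, 20, 40, 80, 160, 320, 640, 1280 — geometric with ratio 2.
Track B: 60, 60, 60, 60, 60, 60, 60, 60, 60 — always 60.
Position 19 falls in track A as its term 10, giving 2560.
Term 20 comes from track A (its 11th entry): 5120.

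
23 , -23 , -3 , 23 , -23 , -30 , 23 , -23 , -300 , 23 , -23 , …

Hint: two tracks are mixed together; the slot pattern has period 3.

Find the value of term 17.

Positions follow the repeating pattern AAB; grouping by letter gives 2 tracks.
Track A: 23, -23, 23, -23, 23, -23, 23, -23 (oscillating between 23 and -23).
Track B: -3, -30, -300 (geometric with ratio 10).
Term 17 comes from track A (its 12th entry): -23.

-23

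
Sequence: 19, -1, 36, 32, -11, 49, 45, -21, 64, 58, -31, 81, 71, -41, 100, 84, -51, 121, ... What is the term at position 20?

-61

Taking every 3rd term gives 3 separate tracks.
Subsequence A: 19, 32, 45, 58, 71, 84 (linear: a_n = 6 + 13·n).
Subsequence B: -1, -11, -21, -31, -41, -51 (arithmetic with common difference −10).
Subsequence C: 36, 49, 64, 81, 100, 121 (consecutive squares n² from n = 6).
Position 20 falls in subsequence B as its term 7, giving -61.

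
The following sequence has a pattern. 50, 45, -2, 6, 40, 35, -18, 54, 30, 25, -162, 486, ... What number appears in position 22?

-5

Positions follow the repeating pattern AABB; grouping by letter gives 2 tracks.
Track A: 50, 45, 40, 35, 30, 25 (arithmetic, step −5).
Track B: -2, 6, -18, 54, -162, 486 (geometric, ×-3 each step).
Position 22 → track A, term 12 = -5.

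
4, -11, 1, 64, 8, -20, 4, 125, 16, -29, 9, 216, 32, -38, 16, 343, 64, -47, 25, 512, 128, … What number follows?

-56

Split by position mod 4: positions 1, 5, 9, … form one track, and each other residue class forms its own.
Stream A: 4, 8, 16, 32, 64, 128. Powers of 2.
Stream B: -11, -20, -29, -38, -47. Arithmetic with common difference −9.
Stream C: 1, 4, 9, 16, 25. Perfect squares starting at 1².
Stream D: 64, 125, 216, 343, 512. Perfect cubes starting at 4³.
Position 22 falls in stream B as its term 6, giving -56.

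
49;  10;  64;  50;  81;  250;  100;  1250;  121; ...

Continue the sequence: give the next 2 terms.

6250, 144

The terms cycle through 2 interleaved subsequences.
Track A = 49, 64, 81, 100, 121: the squares 7², 8², 9², ….
Track B = 10, 50, 250, 1250: geometric with ratio 5.
Term 10 comes from track B (its 5th entry): 6250.
Position 11 falls in track A as its term 6, giving 144.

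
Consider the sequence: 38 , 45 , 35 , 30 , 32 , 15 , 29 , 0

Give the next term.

26

Taking every 2nd term gives 2 separate tracks.
Subsequence A = 38, 35, 32, 29: subtracting 3 each time.
Subsequence B = 45, 30, 15, 0: subtracting 15 each time.
The 9th slot belongs to subsequence A; its 5th term is 26.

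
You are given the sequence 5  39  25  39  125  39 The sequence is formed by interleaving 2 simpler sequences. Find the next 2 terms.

625, 39

Split by position mod 2 into 2 tracks.
Track A: 5, 25, 125 — powers of 5.
Track B: 39, 39, 39 — constant 39.
Position 7 falls in track A as its term 4, giving 625.
Position 8 → track B, term 4 = 39.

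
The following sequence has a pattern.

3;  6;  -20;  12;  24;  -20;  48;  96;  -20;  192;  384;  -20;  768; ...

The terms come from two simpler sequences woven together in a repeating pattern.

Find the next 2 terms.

The slot pattern repeats as AAB (period 3), so there are 2 interleaved tracks.
Stream A: 3, 6, 12, 24, 48, 96, 192, 384, 768 — multiplying by 2 each time.
Stream B: -20, -20, -20, -20 — always -20.
Position 14 falls in stream A as its term 10, giving 1536.
Position 15 → stream B, term 5 = -20.

1536, -20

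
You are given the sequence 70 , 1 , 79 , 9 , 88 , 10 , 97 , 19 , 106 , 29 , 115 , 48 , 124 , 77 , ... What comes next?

133

Split by position mod 2 into 2 tracks.
Track A = 70, 79, 88, 97, 106, 115, 124: adding 9 each time.
Track B = 1, 9, 10, 19, 29, 48, 77: Fibonacci-style (each term is the sum of the two before it).
Term 15 comes from track A (its 8th entry): 133.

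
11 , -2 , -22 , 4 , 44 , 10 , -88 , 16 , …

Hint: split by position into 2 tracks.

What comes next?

Split by position mod 2 into 2 tracks.
Subsequence A = 11, -22, 44, -88: geometric, ×-2 each step.
Subsequence B = -2, 4, 10, 16: linear: a_n = -8 + 6·n.
Position 9 → subsequence A, term 5 = 176.

176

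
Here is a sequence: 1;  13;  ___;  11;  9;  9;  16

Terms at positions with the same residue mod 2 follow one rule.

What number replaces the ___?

Positions 1, 3, 5, … form one subsequence and positions 2, 4, 6, … form another.
Track A is 1, ?, 9, 16, which is consecutive squares n² from n = 1.
Track B is 13, 11, 9, which is linear: a_n = 15 − 2·n.
Track A's pattern makes the blank 4.

4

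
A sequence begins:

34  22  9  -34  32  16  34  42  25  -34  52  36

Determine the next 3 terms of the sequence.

Taking every 3rd term gives 3 separate tracks.
Stream A = 34, -34, 34, -34: oscillating between 34 and -34.
Stream B = 22, 32, 42, 52: adding 10 each time.
Stream C = 9, 16, 25, 36: consecutive squares n² from n = 3.
The 13th slot belongs to stream A; its 5th term is 34.
The 14th slot belongs to stream B; its 5th term is 62.
Term 15 comes from stream C (its 5th entry): 49.

34, 62, 49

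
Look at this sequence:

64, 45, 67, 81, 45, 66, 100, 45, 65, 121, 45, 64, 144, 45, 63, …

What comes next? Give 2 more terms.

Read the sequence 3 terms at a time; column i is its own pattern.
Track A: 64, 81, 100, 121, 144 — the squares 8², 9², 10², ….
Track B: 45, 45, 45, 45, 45 — constant 45.
Track C: 67, 66, 65, 64, 63 — arithmetic, step −1.
Position 16 falls in track A as its term 6, giving 169.
Term 17 comes from track B (its 6th entry): 45.

169, 45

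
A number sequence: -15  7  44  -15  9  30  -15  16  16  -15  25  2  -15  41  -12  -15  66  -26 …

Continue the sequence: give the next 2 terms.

-15, 107

The terms cycle through 3 interleaved subsequences.
Track A: -15, -15, -15, -15, -15, -15. The constant sequence -15.
Track B: 7, 9, 16, 25, 41, 66. Each term equals the sum of the previous two.
Track C: 44, 30, 16, 2, -12, -26. Arithmetic with common difference −14.
Position 19 → track A, term 7 = -15.
Term 20 comes from track B (its 7th entry): 107.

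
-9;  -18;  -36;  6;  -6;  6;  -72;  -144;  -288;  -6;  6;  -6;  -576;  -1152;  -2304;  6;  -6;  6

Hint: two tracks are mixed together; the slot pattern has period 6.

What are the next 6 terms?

-4608, -9216, -18432, -6, 6, -6

The slot pattern repeats as AAABBB (period 6), so there are 2 interleaved tracks.
Track A: -9, -18, -36, -72, -144, -288, -576, -1152, -2304 — geometric with ratio 2.
Track B: 6, -6, 6, -6, 6, -6, 6, -6, 6 — the oscillation 6·(−1)^(n+1).
Position 19 falls in track A as its term 10, giving -4608.
Position 20 falls in track A as its term 11, giving -9216.
Term 21 comes from track A (its 12th entry): -18432.
The 22nd slot belongs to track B; its 10th term is -6.
The 23rd slot belongs to track B; its 11th term is 6.
Term 24 comes from track B (its 12th entry): -6.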